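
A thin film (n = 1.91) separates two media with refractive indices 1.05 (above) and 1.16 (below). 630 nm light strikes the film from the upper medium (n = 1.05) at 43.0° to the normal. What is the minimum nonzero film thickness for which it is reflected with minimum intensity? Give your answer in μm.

Top surface (1.05 → 1.91): reflection off a higher-index medium gives a half-wave phase shift.
Ray reflecting at the bottom interface goes from n = 1.91 toward n = 1.16: no phase shift.
Net: one phase inversion between the two reflected rays.
For weak reflection here: 2 n t cos θ_r = m λ.
Snell's law: 1.05 sin 43.0° = 1.91 sin θ_r → sin θ_r = 0.375, cos θ_r = 0.927.
Minimum nonzero at m = 1: t = λ / (2 n cos θ_r) = 630 / (2 × 1.91 × 0.927) = 178 nm.

0.178 μm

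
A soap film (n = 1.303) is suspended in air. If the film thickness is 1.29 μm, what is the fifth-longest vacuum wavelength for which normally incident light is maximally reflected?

At the upper boundary (n = 1.0 to n = 1.303) the reflected ray undergoes a half-wave phase shift.
At the lower boundary (n = 1.303 to n = 1.0) the reflected ray undergoes no phase shift.
Net: one phase inversion between the two reflected rays.
With one net inversion, constructive interference in reflection requires 2 n t = (m + ½) λ.
λ = 2 n t / (m + ½). The fifth-longest wavelength is m = 4: λ = 2 × 1.303 × 1290 / 4.50 = 747 nm.

747 nm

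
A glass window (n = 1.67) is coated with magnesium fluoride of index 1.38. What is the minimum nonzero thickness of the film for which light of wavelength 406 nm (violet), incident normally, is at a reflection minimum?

Ray reflecting at the top interface goes from n = 1.0 toward n = 1.38: a half-wave phase shift.
At the lower boundary (n = 1.38 to n = 1.67) the reflected ray undergoes a half-wave phase shift.
Zero or two π shifts → no net half-wave offset.
For weak reflection here: 2 n t = (m + ½) λ.
Minimum at m = 0: t = λ / (4 n) = 406 / (4 × 1.38) = 73.6 nm.

73.6 nm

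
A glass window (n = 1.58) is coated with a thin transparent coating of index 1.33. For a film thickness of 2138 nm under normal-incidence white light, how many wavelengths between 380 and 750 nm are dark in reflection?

7

Top surface (1.0 → 1.33): reflection off a higher-index medium gives a half-wave phase shift.
Ray reflecting at the bottom interface goes from n = 1.33 toward n = 1.58: a half-wave phase shift.
Net: no relative phase inversion (both shifts match).
With no net inversion, destructive interference in reflection requires 2 n t = (m + ½) λ.
λ = 2 n t / (m + ½) = 5687 / (m + ½) nm.
m=7: 758 nm (IR); m=8: 669 nm (visible); m=9: 599 nm (visible); m=10: 542 nm (visible); m=11: 495 nm (visible); m=12: 455 nm (visible); m=13: 421 nm (visible); m=14: 392 nm (visible); m=15: 367 nm (UV).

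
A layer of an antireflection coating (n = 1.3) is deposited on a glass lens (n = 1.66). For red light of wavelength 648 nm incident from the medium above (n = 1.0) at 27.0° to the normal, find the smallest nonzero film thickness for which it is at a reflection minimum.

133 nm

Top surface (1.0 → 1.3): reflection off a higher-index medium gives a half-wave phase shift.
Ray reflecting at the bottom interface goes from n = 1.3 toward n = 1.66: a half-wave phase shift.
The two reflections carry the same phase change, so no net offset.
So the condition for destructive reflection is 2 n t cos θ_r = (m + ½) λ.
Snell's law: 1.0 sin 27.0° = 1.3 sin θ_r → sin θ_r = 0.349, cos θ_r = 0.937.
Minimum at m = 0: t = λ / (4 n cos θ_r) = 648 / (4 × 1.3 × 0.937) = 133 nm.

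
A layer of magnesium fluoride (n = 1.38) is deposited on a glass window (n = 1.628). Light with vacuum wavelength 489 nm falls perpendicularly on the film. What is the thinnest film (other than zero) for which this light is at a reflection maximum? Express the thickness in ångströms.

Top surface (1.0 → 1.38): reflection off a higher-index medium gives a half-wave phase shift.
At the lower boundary (n = 1.38 to n = 1.628) the reflected ray undergoes a half-wave phase shift.
Net: no relative phase inversion (both shifts match).
With no net inversion, constructive interference in reflection requires 2 n t = m λ.
Minimum nonzero at m = 1: t = λ / (2 n) = 489 / (2 × 1.38) = 177 nm.

1772 Å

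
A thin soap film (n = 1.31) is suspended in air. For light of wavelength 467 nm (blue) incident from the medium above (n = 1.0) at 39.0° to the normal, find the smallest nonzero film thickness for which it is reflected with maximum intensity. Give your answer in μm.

0.102 μm

At the upper boundary (n = 1.0 to n = 1.31) the reflected ray undergoes a half-wave phase shift.
Bottom surface (1.31 → 1.0): reflection off a lower-index medium gives no phase shift.
Exactly one π shift → a net half-wave offset.
So the condition for constructive reflection is 2 n t cos θ_r = (m + ½) λ.
Snell's law: 1.0 sin 39.0° = 1.31 sin θ_r → sin θ_r = 0.480, cos θ_r = 0.877.
Minimum at m = 0: t = λ / (4 n cos θ_r) = 467 / (4 × 1.31 × 0.877) = 102 nm.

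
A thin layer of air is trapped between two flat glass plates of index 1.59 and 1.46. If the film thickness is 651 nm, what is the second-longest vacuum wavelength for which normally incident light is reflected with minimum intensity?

651 nm

At the upper boundary (n = 1.59 to n = 1.0) the reflected ray undergoes no phase shift.
At the lower boundary (n = 1.0 to n = 1.46) the reflected ray undergoes a half-wave phase shift.
Net: one phase inversion between the two reflected rays.
For weak reflection here: 2 n t = m λ.
λ = 2 n t / m. The second-longest wavelength is m = 2: λ = 2 × 1.0 × 651 / 2.00 = 651 nm.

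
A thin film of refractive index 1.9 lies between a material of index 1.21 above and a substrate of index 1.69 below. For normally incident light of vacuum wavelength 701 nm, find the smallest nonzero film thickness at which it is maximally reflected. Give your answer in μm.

At the upper boundary (n = 1.21 to n = 1.9) the reflected ray undergoes a half-wave phase shift.
Ray reflecting at the bottom interface goes from n = 1.9 toward n = 1.69: no phase shift.
Exactly one π shift → a net half-wave offset.
With one net inversion, constructive interference in reflection requires 2 n t = (m + ½) λ.
Minimum at m = 0: t = λ / (4 n) = 701 / (4 × 1.9) = 92.2 nm.

0.0922 μm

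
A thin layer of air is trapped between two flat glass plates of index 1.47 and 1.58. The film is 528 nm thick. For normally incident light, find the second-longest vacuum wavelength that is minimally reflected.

Top surface (1.47 → 1.0): reflection off a lower-index medium gives no phase shift.
Ray reflecting at the bottom interface goes from n = 1.0 toward n = 1.58: a half-wave phase shift.
Net: one phase inversion between the two reflected rays.
With one net inversion, destructive interference in reflection requires 2 n t = m λ.
λ = 2 n t / m. The second-longest wavelength is m = 2: λ = 2 × 1.0 × 528 / 2.00 = 528 nm.

528 nm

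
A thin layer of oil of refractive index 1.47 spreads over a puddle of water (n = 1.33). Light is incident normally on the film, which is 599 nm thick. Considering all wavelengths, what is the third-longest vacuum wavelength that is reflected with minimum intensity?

587 nm

At the upper boundary (n = 1.0 to n = 1.47) the reflected ray undergoes a half-wave phase shift.
Ray reflecting at the bottom interface goes from n = 1.47 toward n = 1.33: no phase shift.
The two reflections differ by half a wavelength.
So the condition for destructive reflection is 2 n t = m λ.
λ = 2 n t / m. The third-longest wavelength is m = 3: λ = 2 × 1.47 × 599 / 3.00 = 587 nm.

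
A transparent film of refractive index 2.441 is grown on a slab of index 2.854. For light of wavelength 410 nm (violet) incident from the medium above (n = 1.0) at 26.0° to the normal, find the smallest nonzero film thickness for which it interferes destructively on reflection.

42.7 nm

At the upper boundary (n = 1.0 to n = 2.441) the reflected ray undergoes a half-wave phase shift.
Ray reflecting at the bottom interface goes from n = 2.441 toward n = 2.854: a half-wave phase shift.
The two reflections carry the same phase change, so no net offset.
With no net inversion, destructive interference in reflection requires 2 n t cos θ_r = (m + ½) λ.
Snell's law: 1.0 sin 26.0° = 2.441 sin θ_r → sin θ_r = 0.180, cos θ_r = 0.984.
Minimum at m = 0: t = λ / (4 n cos θ_r) = 410 / (4 × 2.441 × 0.984) = 42.7 nm.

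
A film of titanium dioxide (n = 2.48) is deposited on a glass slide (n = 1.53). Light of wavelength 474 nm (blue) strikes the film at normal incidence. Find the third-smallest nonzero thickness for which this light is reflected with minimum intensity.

Ray reflecting at the top interface goes from n = 1.0 toward n = 2.48: a half-wave phase shift.
At the lower boundary (n = 2.48 to n = 1.53) the reflected ray undergoes no phase shift.
Exactly one π shift → a net half-wave offset.
For dark reflection here: 2 n t = m λ.
The third-smallest nonzero thickness corresponds to m = 3: t = m λ / (2 n) = 3.00 × 474 / (2 × 2.48) = 287 nm.

287 nm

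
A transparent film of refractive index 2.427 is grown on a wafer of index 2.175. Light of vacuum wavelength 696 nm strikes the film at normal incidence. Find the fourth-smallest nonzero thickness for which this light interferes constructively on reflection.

At the upper boundary (n = 1.0 to n = 2.427) the reflected ray undergoes a half-wave phase shift.
At the lower boundary (n = 2.427 to n = 2.175) the reflected ray undergoes no phase shift.
Exactly one π shift → a net half-wave offset.
For strong reflection here: 2 n t = (m + ½) λ.
The fourth-smallest nonzero thickness corresponds to m = 3: t = (m + ½) λ / (2 n) = 3.50 × 696 / (2 × 2.427) = 502 nm.

502 nm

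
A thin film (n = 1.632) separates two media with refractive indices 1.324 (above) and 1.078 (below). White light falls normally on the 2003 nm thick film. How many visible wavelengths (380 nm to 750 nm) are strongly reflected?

8

Ray reflecting at the top interface goes from n = 1.324 toward n = 1.632: a half-wave phase shift.
At the lower boundary (n = 1.632 to n = 1.078) the reflected ray undergoes no phase shift.
The two reflections differ by half a wavelength.
With one net inversion, constructive interference in reflection requires 2 n t = (m + ½) λ.
λ = 2 n t / (m + ½) = 6538 / (m + ½) nm.
m=8: 769 nm (IR); m=9: 688 nm (visible); m=10: 623 nm (visible); m=11: 569 nm (visible); m=12: 523 nm (visible); m=13: 484 nm (visible); m=14: 451 nm (visible); m=15: 422 nm (visible); m=16: 396 nm (visible); m=17: 374 nm (UV).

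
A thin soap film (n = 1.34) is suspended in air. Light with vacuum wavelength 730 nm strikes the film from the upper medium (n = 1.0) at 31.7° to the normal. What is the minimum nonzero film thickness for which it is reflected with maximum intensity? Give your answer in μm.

At the upper boundary (n = 1.0 to n = 1.34) the reflected ray undergoes a half-wave phase shift.
Ray reflecting at the bottom interface goes from n = 1.34 toward n = 1.0: no phase shift.
Net: one phase inversion between the two reflected rays.
With one net inversion, constructive interference in reflection requires 2 n t cos θ_r = (m + ½) λ.
Snell's law: 1.0 sin 31.7° = 1.34 sin θ_r → sin θ_r = 0.392, cos θ_r = 0.920.
Minimum at m = 0: t = λ / (4 n cos θ_r) = 730 / (4 × 1.34 × 0.920) = 148 nm.

0.148 μm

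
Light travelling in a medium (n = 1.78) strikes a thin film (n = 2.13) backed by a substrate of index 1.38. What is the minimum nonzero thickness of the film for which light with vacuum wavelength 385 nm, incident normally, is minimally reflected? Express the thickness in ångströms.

904 Å

Top surface (1.78 → 2.13): reflection off a higher-index medium gives a half-wave phase shift.
Ray reflecting at the bottom interface goes from n = 2.13 toward n = 1.38: no phase shift.
Exactly one π shift → a net half-wave offset.
With one net inversion, destructive interference in reflection requires 2 n t = m λ.
Minimum nonzero at m = 1: t = λ / (2 n) = 385 / (2 × 2.13) = 90.4 nm.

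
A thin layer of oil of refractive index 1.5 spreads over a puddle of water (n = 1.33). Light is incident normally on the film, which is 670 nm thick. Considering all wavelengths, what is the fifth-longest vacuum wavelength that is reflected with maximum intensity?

Ray reflecting at the top interface goes from n = 1.0 toward n = 1.5: a half-wave phase shift.
Bottom surface (1.5 → 1.33): reflection off a lower-index medium gives no phase shift.
Exactly one π shift → a net half-wave offset.
So the condition for constructive reflection is 2 n t = (m + ½) λ.
λ = 2 n t / (m + ½). The fifth-longest wavelength is m = 4: λ = 2 × 1.5 × 670 / 4.50 = 447 nm.

447 nm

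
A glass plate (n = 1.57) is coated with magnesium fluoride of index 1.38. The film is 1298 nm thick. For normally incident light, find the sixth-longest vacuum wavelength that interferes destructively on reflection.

651 nm

Ray reflecting at the top interface goes from n = 1.0 toward n = 1.38: a half-wave phase shift.
At the lower boundary (n = 1.38 to n = 1.57) the reflected ray undergoes a half-wave phase shift.
Zero or two π shifts → no net half-wave offset.
So the condition for destructive reflection is 2 n t = (m + ½) λ.
λ = 2 n t / (m + ½). The sixth-longest wavelength is m = 5: λ = 2 × 1.38 × 1298 / 5.50 = 651 nm.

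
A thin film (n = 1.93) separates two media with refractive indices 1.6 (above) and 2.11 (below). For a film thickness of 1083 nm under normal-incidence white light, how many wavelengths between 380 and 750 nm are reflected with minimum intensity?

Top surface (1.6 → 1.93): reflection off a higher-index medium gives a half-wave phase shift.
Ray reflecting at the bottom interface goes from n = 1.93 toward n = 2.11: a half-wave phase shift.
The two reflections carry the same phase change, so no net offset.
So the condition for destructive reflection is 2 n t = (m + ½) λ.
λ = 2 n t / (m + ½) = 4180 / (m + ½) nm.
m=5: 760 nm (IR); m=6: 643 nm (visible); m=7: 557 nm (visible); m=8: 492 nm (visible); m=9: 440 nm (visible); m=10: 398 nm (visible); m=11: 364 nm (UV).

5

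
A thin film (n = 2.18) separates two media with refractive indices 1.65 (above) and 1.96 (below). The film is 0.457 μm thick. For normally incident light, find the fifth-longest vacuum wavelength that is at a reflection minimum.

Top surface (1.65 → 2.18): reflection off a higher-index medium gives a half-wave phase shift.
At the lower boundary (n = 2.18 to n = 1.96) the reflected ray undergoes no phase shift.
Exactly one π shift → a net half-wave offset.
So the condition for destructive reflection is 2 n t = m λ.
λ = 2 n t / m. The fifth-longest wavelength is m = 5: λ = 2 × 2.18 × 457 / 5.00 = 399 nm.

399 nm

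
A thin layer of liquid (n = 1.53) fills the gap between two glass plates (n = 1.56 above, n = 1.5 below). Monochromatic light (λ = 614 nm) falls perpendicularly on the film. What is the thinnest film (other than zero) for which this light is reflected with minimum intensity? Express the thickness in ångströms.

1003 Å

At the upper boundary (n = 1.56 to n = 1.53) the reflected ray undergoes no phase shift.
Bottom surface (1.53 → 1.5): reflection off a lower-index medium gives no phase shift.
The two reflections carry the same phase change, so no net offset.
So the condition for destructive reflection is 2 n t = (m + ½) λ.
Minimum at m = 0: t = λ / (4 n) = 614 / (4 × 1.53) = 100 nm.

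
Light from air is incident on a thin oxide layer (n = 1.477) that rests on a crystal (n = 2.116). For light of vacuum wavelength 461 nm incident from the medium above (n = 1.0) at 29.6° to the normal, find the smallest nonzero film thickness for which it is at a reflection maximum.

Ray reflecting at the top interface goes from n = 1.0 toward n = 1.477: a half-wave phase shift.
Ray reflecting at the bottom interface goes from n = 1.477 toward n = 2.116: a half-wave phase shift.
Zero or two π shifts → no net half-wave offset.
For strong reflection here: 2 n t cos θ_r = m λ.
Snell's law: 1.0 sin 29.6° = 1.477 sin θ_r → sin θ_r = 0.334, cos θ_r = 0.942.
Minimum nonzero at m = 1: t = λ / (2 n cos θ_r) = 461 / (2 × 1.477 × 0.942) = 166 nm.

166 nm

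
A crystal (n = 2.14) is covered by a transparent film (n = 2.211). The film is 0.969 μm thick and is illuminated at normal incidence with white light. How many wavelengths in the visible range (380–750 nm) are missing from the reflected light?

At the upper boundary (n = 1.0 to n = 2.211) the reflected ray undergoes a half-wave phase shift.
At the lower boundary (n = 2.211 to n = 2.14) the reflected ray undergoes no phase shift.
Exactly one π shift → a net half-wave offset.
So the condition for destructive reflection is 2 n t = m λ.
λ = 2 n t / m = 4285 / m nm.
m=5: 857 nm (IR); m=6: 714 nm (visible); m=7: 612 nm (visible); m=8: 536 nm (visible); m=9: 476 nm (visible); m=10: 428 nm (visible); m=11: 390 nm (visible); m=12: 357 nm (UV).

6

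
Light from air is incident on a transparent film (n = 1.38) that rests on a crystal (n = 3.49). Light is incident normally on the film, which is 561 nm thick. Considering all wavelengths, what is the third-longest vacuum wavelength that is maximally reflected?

516 nm

At the upper boundary (n = 1.0 to n = 1.38) the reflected ray undergoes a half-wave phase shift.
Bottom surface (1.38 → 3.49): reflection off a higher-index medium gives a half-wave phase shift.
The two reflections carry the same phase change, so no net offset.
So the condition for constructive reflection is 2 n t = m λ.
λ = 2 n t / m. The third-longest wavelength is m = 3: λ = 2 × 1.38 × 561 / 3.00 = 516 nm.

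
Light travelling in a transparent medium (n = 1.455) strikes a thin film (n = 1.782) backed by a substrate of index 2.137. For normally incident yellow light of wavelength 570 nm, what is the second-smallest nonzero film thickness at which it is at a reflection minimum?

240 nm

At the upper boundary (n = 1.455 to n = 1.782) the reflected ray undergoes a half-wave phase shift.
Bottom surface (1.782 → 2.137): reflection off a higher-index medium gives a half-wave phase shift.
Zero or two π shifts → no net half-wave offset.
For minimum reflection here: 2 n t = (m + ½) λ.
The second-smallest nonzero thickness corresponds to m = 1: t = (m + ½) λ / (2 n) = 1.50 × 570 / (2 × 1.782) = 240 nm.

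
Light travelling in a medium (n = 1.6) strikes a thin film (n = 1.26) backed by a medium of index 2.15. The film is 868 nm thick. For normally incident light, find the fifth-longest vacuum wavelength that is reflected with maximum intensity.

Ray reflecting at the top interface goes from n = 1.6 toward n = 1.26: no phase shift.
Bottom surface (1.26 → 2.15): reflection off a higher-index medium gives a half-wave phase shift.
Net: one phase inversion between the two reflected rays.
So the condition for constructive reflection is 2 n t = (m + ½) λ.
λ = 2 n t / (m + ½). The fifth-longest wavelength is m = 4: λ = 2 × 1.26 × 868 / 4.50 = 486 nm.

486 nm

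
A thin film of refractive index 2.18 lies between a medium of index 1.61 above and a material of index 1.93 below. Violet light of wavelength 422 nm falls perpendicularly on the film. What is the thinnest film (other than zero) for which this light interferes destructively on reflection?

Top surface (1.61 → 2.18): reflection off a higher-index medium gives a half-wave phase shift.
Ray reflecting at the bottom interface goes from n = 2.18 toward n = 1.93: no phase shift.
Exactly one π shift → a net half-wave offset.
So the condition for destructive reflection is 2 n t = m λ.
Minimum nonzero at m = 1: t = λ / (2 n) = 422 / (2 × 2.18) = 96.8 nm.

96.8 nm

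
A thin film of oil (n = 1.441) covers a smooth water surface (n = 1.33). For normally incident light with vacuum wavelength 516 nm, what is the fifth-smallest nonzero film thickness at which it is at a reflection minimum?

895 nm

At the upper boundary (n = 1.0 to n = 1.441) the reflected ray undergoes a half-wave phase shift.
At the lower boundary (n = 1.441 to n = 1.33) the reflected ray undergoes no phase shift.
The two reflections differ by half a wavelength.
So the condition for destructive reflection is 2 n t = m λ.
The fifth-smallest nonzero thickness corresponds to m = 5: t = m λ / (2 n) = 5.00 × 516 / (2 × 1.441) = 895 nm.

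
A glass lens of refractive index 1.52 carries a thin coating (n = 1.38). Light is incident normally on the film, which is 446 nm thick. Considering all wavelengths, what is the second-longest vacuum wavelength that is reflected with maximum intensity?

615 nm

Top surface (1.0 → 1.38): reflection off a higher-index medium gives a half-wave phase shift.
At the lower boundary (n = 1.38 to n = 1.52) the reflected ray undergoes a half-wave phase shift.
Zero or two π shifts → no net half-wave offset.
With no net inversion, constructive interference in reflection requires 2 n t = m λ.
λ = 2 n t / m. The second-longest wavelength is m = 2: λ = 2 × 1.38 × 446 / 2.00 = 615 nm.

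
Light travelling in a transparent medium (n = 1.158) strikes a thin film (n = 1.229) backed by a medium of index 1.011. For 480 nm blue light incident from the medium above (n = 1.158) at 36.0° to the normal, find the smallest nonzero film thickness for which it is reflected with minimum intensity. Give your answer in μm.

Ray reflecting at the top interface goes from n = 1.158 toward n = 1.229: a half-wave phase shift.
Bottom surface (1.229 → 1.011): reflection off a lower-index medium gives no phase shift.
Net: one phase inversion between the two reflected rays.
With one net inversion, destructive interference in reflection requires 2 n t cos θ_r = m λ.
Snell's law: 1.158 sin 36.0° = 1.229 sin θ_r → sin θ_r = 0.554, cos θ_r = 0.833.
Minimum nonzero at m = 1: t = λ / (2 n cos θ_r) = 480 / (2 × 1.229 × 0.833) = 235 nm.

0.235 μm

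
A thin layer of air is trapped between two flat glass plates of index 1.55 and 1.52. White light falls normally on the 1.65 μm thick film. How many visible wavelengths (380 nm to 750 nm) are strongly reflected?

5

Top surface (1.55 → 1.0): reflection off a lower-index medium gives no phase shift.
Bottom surface (1.0 → 1.52): reflection off a higher-index medium gives a half-wave phase shift.
Net: one phase inversion between the two reflected rays.
For bright reflection here: 2 n t = (m + ½) λ.
λ = 2 n t / (m + ½) = 3300 / (m + ½) nm.
m=3: 943 nm (IR); m=4: 733 nm (visible); m=5: 600 nm (visible); m=6: 508 nm (visible); m=7: 440 nm (visible); m=8: 388 nm (visible); m=9: 347 nm (UV).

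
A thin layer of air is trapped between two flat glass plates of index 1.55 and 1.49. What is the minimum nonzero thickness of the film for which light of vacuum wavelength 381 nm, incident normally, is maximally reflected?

95.3 nm

Ray reflecting at the top interface goes from n = 1.55 toward n = 1.0: no phase shift.
At the lower boundary (n = 1.0 to n = 1.49) the reflected ray undergoes a half-wave phase shift.
Exactly one π shift → a net half-wave offset.
With one net inversion, constructive interference in reflection requires 2 n t = (m + ½) λ.
Minimum at m = 0: t = λ / (4 n) = 381 / (4 × 1.0) = 95.3 nm.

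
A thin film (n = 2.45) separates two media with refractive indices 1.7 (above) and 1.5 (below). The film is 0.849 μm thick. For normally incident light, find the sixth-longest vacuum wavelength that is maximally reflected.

756 nm

Top surface (1.7 → 2.45): reflection off a higher-index medium gives a half-wave phase shift.
Bottom surface (2.45 → 1.5): reflection off a lower-index medium gives no phase shift.
Exactly one π shift → a net half-wave offset.
With one net inversion, constructive interference in reflection requires 2 n t = (m + ½) λ.
λ = 2 n t / (m + ½). The sixth-longest wavelength is m = 5: λ = 2 × 2.45 × 849 / 5.50 = 756 nm.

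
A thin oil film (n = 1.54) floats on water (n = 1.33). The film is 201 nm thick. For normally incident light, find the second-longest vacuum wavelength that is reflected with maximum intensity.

413 nm

At the upper boundary (n = 1.0 to n = 1.54) the reflected ray undergoes a half-wave phase shift.
Bottom surface (1.54 → 1.33): reflection off a lower-index medium gives no phase shift.
Exactly one π shift → a net half-wave offset.
So the condition for constructive reflection is 2 n t = (m + ½) λ.
λ = 2 n t / (m + ½). The second-longest wavelength is m = 1: λ = 2 × 1.54 × 201 / 1.50 = 413 nm.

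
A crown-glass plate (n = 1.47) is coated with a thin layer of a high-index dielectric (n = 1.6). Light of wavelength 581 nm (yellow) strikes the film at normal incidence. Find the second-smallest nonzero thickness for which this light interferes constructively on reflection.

At the upper boundary (n = 1.0 to n = 1.6) the reflected ray undergoes a half-wave phase shift.
At the lower boundary (n = 1.6 to n = 1.47) the reflected ray undergoes no phase shift.
Net: one phase inversion between the two reflected rays.
For bright reflection here: 2 n t = (m + ½) λ.
The second-smallest nonzero thickness corresponds to m = 1: t = (m + ½) λ / (2 n) = 1.50 × 581 / (2 × 1.6) = 272 nm.

272 nm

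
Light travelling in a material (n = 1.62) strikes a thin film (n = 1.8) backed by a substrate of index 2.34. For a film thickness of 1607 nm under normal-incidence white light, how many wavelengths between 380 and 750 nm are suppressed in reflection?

Top surface (1.62 → 1.8): reflection off a higher-index medium gives a half-wave phase shift.
At the lower boundary (n = 1.8 to n = 2.34) the reflected ray undergoes a half-wave phase shift.
The two reflections carry the same phase change, so no net offset.
With no net inversion, destructive interference in reflection requires 2 n t = (m + ½) λ.
λ = 2 n t / (m + ½) = 5785 / (m + ½) nm.
m=7: 771 nm (IR); m=8: 681 nm (visible); m=9: 609 nm (visible); m=10: 551 nm (visible); m=11: 503 nm (visible); m=12: 463 nm (visible); m=13: 429 nm (visible); m=14: 399 nm (visible); m=15: 373 nm (UV).

7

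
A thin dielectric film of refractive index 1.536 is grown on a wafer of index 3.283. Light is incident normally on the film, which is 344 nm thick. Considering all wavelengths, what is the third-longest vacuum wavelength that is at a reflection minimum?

Ray reflecting at the top interface goes from n = 1.0 toward n = 1.536: a half-wave phase shift.
Bottom surface (1.536 → 3.283): reflection off a higher-index medium gives a half-wave phase shift.
The two reflections carry the same phase change, so no net offset.
For dark reflection here: 2 n t = (m + ½) λ.
λ = 2 n t / (m + ½). The third-longest wavelength is m = 2: λ = 2 × 1.536 × 344 / 2.50 = 423 nm.

423 nm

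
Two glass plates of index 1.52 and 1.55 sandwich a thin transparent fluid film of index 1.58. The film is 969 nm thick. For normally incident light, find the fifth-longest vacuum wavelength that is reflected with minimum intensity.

612 nm

At the upper boundary (n = 1.52 to n = 1.58) the reflected ray undergoes a half-wave phase shift.
Ray reflecting at the bottom interface goes from n = 1.58 toward n = 1.55: no phase shift.
Net: one phase inversion between the two reflected rays.
With one net inversion, destructive interference in reflection requires 2 n t = m λ.
λ = 2 n t / m. The fifth-longest wavelength is m = 5: λ = 2 × 1.58 × 969 / 5.00 = 612 nm.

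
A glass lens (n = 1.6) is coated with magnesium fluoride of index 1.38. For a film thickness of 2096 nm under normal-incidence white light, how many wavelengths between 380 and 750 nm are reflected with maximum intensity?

8

At the upper boundary (n = 1.0 to n = 1.38) the reflected ray undergoes a half-wave phase shift.
At the lower boundary (n = 1.38 to n = 1.6) the reflected ray undergoes a half-wave phase shift.
The two reflections carry the same phase change, so no net offset.
With no net inversion, constructive interference in reflection requires 2 n t = m λ.
λ = 2 n t / m = 5785 / m nm.
m=7: 826 nm (IR); m=8: 723 nm (visible); m=9: 643 nm (visible); m=10: 578 nm (visible); m=11: 526 nm (visible); m=12: 482 nm (visible); m=13: 445 nm (visible); m=14: 413 nm (visible); m=15: 386 nm (visible); m=16: 362 nm (UV).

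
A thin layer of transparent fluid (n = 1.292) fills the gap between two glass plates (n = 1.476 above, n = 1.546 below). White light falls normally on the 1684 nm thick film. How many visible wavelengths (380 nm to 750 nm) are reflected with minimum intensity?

6

Ray reflecting at the top interface goes from n = 1.476 toward n = 1.292: no phase shift.
At the lower boundary (n = 1.292 to n = 1.546) the reflected ray undergoes a half-wave phase shift.
Exactly one π shift → a net half-wave offset.
So the condition for destructive reflection is 2 n t = m λ.
λ = 2 n t / m = 4351 / m nm.
m=5: 870 nm (IR); m=6: 725 nm (visible); m=7: 622 nm (visible); m=8: 544 nm (visible); m=9: 483 nm (visible); m=10: 435 nm (visible); m=11: 396 nm (visible); m=12: 363 nm (UV).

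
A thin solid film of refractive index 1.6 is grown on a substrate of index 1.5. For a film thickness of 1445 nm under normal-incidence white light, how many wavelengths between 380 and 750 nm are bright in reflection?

At the upper boundary (n = 1.0 to n = 1.6) the reflected ray undergoes a half-wave phase shift.
At the lower boundary (n = 1.6 to n = 1.5) the reflected ray undergoes no phase shift.
Exactly one π shift → a net half-wave offset.
So the condition for constructive reflection is 2 n t = (m + ½) λ.
λ = 2 n t / (m + ½) = 4624 / (m + ½) nm.
m=5: 841 nm (IR); m=6: 711 nm (visible); m=7: 617 nm (visible); m=8: 544 nm (visible); m=9: 487 nm (visible); m=10: 440 nm (visible); m=11: 402 nm (visible); m=12: 370 nm (UV).

6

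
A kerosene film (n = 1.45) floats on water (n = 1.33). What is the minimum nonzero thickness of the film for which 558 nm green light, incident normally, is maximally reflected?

96.2 nm

Top surface (1.0 → 1.45): reflection off a higher-index medium gives a half-wave phase shift.
Ray reflecting at the bottom interface goes from n = 1.45 toward n = 1.33: no phase shift.
The two reflections differ by half a wavelength.
With one net inversion, constructive interference in reflection requires 2 n t = (m + ½) λ.
Minimum at m = 0: t = λ / (4 n) = 558 / (4 × 1.45) = 96.2 nm.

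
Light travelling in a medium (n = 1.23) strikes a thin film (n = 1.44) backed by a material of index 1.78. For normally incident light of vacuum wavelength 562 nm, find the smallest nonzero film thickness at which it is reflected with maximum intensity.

195 nm

At the upper boundary (n = 1.23 to n = 1.44) the reflected ray undergoes a half-wave phase shift.
Bottom surface (1.44 → 1.78): reflection off a higher-index medium gives a half-wave phase shift.
The two reflections carry the same phase change, so no net offset.
So the condition for constructive reflection is 2 n t = m λ.
Minimum nonzero at m = 1: t = λ / (2 n) = 562 / (2 × 1.44) = 195 nm.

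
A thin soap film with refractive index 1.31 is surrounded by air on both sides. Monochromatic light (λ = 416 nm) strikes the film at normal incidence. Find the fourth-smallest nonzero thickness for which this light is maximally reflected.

Ray reflecting at the top interface goes from n = 1.0 toward n = 1.31: a half-wave phase shift.
At the lower boundary (n = 1.31 to n = 1.0) the reflected ray undergoes no phase shift.
Exactly one π shift → a net half-wave offset.
So the condition for constructive reflection is 2 n t = (m + ½) λ.
The fourth-smallest nonzero thickness corresponds to m = 3: t = (m + ½) λ / (2 n) = 3.50 × 416 / (2 × 1.31) = 556 nm.

556 nm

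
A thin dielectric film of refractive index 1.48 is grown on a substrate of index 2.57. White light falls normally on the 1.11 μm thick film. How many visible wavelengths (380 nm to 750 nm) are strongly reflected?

Ray reflecting at the top interface goes from n = 1.0 toward n = 1.48: a half-wave phase shift.
Ray reflecting at the bottom interface goes from n = 1.48 toward n = 2.57: a half-wave phase shift.
Net: no relative phase inversion (both shifts match).
For strong reflection here: 2 n t = m λ.
λ = 2 n t / m = 3286 / m nm.
m=4: 821 nm (IR); m=5: 657 nm (visible); m=6: 548 nm (visible); m=7: 469 nm (visible); m=8: 411 nm (visible); m=9: 365 nm (UV).

4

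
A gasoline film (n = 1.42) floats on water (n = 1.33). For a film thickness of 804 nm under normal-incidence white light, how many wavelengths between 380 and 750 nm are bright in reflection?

At the upper boundary (n = 1.0 to n = 1.42) the reflected ray undergoes a half-wave phase shift.
At the lower boundary (n = 1.42 to n = 1.33) the reflected ray undergoes no phase shift.
Net: one phase inversion between the two reflected rays.
So the condition for constructive reflection is 2 n t = (m + ½) λ.
λ = 2 n t / (m + ½) = 2283 / (m + ½) nm.
m=2: 913 nm (IR); m=3: 652 nm (visible); m=4: 507 nm (visible); m=5: 415 nm (visible); m=6: 351 nm (UV).

3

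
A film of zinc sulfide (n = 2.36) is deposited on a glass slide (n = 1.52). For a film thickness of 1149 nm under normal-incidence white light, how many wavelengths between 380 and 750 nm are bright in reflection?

Top surface (1.0 → 2.36): reflection off a higher-index medium gives a half-wave phase shift.
Bottom surface (2.36 → 1.52): reflection off a lower-index medium gives no phase shift.
Exactly one π shift → a net half-wave offset.
For maximum reflection here: 2 n t = (m + ½) λ.
λ = 2 n t / (m + ½) = 5423 / (m + ½) nm.
m=6: 834 nm (IR); m=7: 723 nm (visible); m=8: 638 nm (visible); m=9: 571 nm (visible); m=10: 517 nm (visible); m=11: 472 nm (visible); m=12: 434 nm (visible); m=13: 402 nm (visible); m=14: 374 nm (UV).

7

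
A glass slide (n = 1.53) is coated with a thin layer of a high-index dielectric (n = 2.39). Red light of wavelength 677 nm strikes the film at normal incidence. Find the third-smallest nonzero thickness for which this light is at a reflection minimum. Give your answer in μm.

Ray reflecting at the top interface goes from n = 1.0 toward n = 2.39: a half-wave phase shift.
At the lower boundary (n = 2.39 to n = 1.53) the reflected ray undergoes no phase shift.
Net: one phase inversion between the two reflected rays.
For weak reflection here: 2 n t = m λ.
The third-smallest nonzero thickness corresponds to m = 3: t = m λ / (2 n) = 3.00 × 677 / (2 × 2.39) = 425 nm.

0.425 μm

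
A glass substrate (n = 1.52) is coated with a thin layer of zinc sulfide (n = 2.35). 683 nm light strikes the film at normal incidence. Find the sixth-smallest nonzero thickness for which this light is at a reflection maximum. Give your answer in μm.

0.799 μm

Ray reflecting at the top interface goes from n = 1.0 toward n = 2.35: a half-wave phase shift.
Bottom surface (2.35 → 1.52): reflection off a lower-index medium gives no phase shift.
Net: one phase inversion between the two reflected rays.
With one net inversion, constructive interference in reflection requires 2 n t = (m + ½) λ.
The sixth-smallest nonzero thickness corresponds to m = 5: t = (m + ½) λ / (2 n) = 5.50 × 683 / (2 × 2.35) = 799 nm.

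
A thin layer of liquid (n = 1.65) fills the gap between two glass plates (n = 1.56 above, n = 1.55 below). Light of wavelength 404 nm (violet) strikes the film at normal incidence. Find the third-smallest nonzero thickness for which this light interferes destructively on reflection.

Ray reflecting at the top interface goes from n = 1.56 toward n = 1.65: a half-wave phase shift.
At the lower boundary (n = 1.65 to n = 1.55) the reflected ray undergoes no phase shift.
Net: one phase inversion between the two reflected rays.
With one net inversion, destructive interference in reflection requires 2 n t = m λ.
The third-smallest nonzero thickness corresponds to m = 3: t = m λ / (2 n) = 3.00 × 404 / (2 × 1.65) = 367 nm.

367 nm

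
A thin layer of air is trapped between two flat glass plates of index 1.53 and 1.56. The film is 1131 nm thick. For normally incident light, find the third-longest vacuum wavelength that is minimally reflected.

754 nm

Ray reflecting at the top interface goes from n = 1.53 toward n = 1.0: no phase shift.
Ray reflecting at the bottom interface goes from n = 1.0 toward n = 1.56: a half-wave phase shift.
The two reflections differ by half a wavelength.
So the condition for destructive reflection is 2 n t = m λ.
λ = 2 n t / m. The third-longest wavelength is m = 3: λ = 2 × 1.0 × 1131 / 3.00 = 754 nm.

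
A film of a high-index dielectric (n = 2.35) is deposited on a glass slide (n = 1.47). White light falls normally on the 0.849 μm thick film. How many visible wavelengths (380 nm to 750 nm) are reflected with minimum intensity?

5

Ray reflecting at the top interface goes from n = 1.0 toward n = 2.35: a half-wave phase shift.
At the lower boundary (n = 2.35 to n = 1.47) the reflected ray undergoes no phase shift.
The two reflections differ by half a wavelength.
For dark reflection here: 2 n t = m λ.
λ = 2 n t / m = 3990 / m nm.
m=5: 798 nm (IR); m=6: 665 nm (visible); m=7: 570 nm (visible); m=8: 499 nm (visible); m=9: 443 nm (visible); m=10: 399 nm (visible); m=11: 363 nm (UV).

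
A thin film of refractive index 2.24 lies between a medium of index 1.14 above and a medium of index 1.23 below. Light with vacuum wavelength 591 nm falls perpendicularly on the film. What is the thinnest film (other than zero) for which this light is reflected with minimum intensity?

132 nm

Ray reflecting at the top interface goes from n = 1.14 toward n = 2.24: a half-wave phase shift.
Ray reflecting at the bottom interface goes from n = 2.24 toward n = 1.23: no phase shift.
Net: one phase inversion between the two reflected rays.
For weak reflection here: 2 n t = m λ.
Minimum nonzero at m = 1: t = λ / (2 n) = 591 / (2 × 2.24) = 132 nm.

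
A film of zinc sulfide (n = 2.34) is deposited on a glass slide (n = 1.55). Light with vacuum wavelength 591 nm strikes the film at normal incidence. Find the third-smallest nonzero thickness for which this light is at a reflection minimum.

Ray reflecting at the top interface goes from n = 1.0 toward n = 2.34: a half-wave phase shift.
Ray reflecting at the bottom interface goes from n = 2.34 toward n = 1.55: no phase shift.
Exactly one π shift → a net half-wave offset.
So the condition for destructive reflection is 2 n t = m λ.
The third-smallest nonzero thickness corresponds to m = 3: t = m λ / (2 n) = 3.00 × 591 / (2 × 2.34) = 379 nm.

379 nm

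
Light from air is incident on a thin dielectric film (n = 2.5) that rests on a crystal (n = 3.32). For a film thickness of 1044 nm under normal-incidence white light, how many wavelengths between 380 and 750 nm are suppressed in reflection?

7

At the upper boundary (n = 1.0 to n = 2.5) the reflected ray undergoes a half-wave phase shift.
Bottom surface (2.5 → 3.32): reflection off a higher-index medium gives a half-wave phase shift.
The two reflections carry the same phase change, so no net offset.
For weak reflection here: 2 n t = (m + ½) λ.
λ = 2 n t / (m + ½) = 5220 / (m + ½) nm.
m=6: 803 nm (IR); m=7: 696 nm (visible); m=8: 614 nm (visible); m=9: 549 nm (visible); m=10: 497 nm (visible); m=11: 454 nm (visible); m=12: 418 nm (visible); m=13: 387 nm (visible); m=14: 360 nm (UV).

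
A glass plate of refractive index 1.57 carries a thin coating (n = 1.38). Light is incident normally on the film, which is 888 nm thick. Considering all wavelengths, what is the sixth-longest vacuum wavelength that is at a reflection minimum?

446 nm

Ray reflecting at the top interface goes from n = 1.0 toward n = 1.38: a half-wave phase shift.
Bottom surface (1.38 → 1.57): reflection off a higher-index medium gives a half-wave phase shift.
Zero or two π shifts → no net half-wave offset.
With no net inversion, destructive interference in reflection requires 2 n t = (m + ½) λ.
λ = 2 n t / (m + ½). The sixth-longest wavelength is m = 5: λ = 2 × 1.38 × 888 / 5.50 = 446 nm.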